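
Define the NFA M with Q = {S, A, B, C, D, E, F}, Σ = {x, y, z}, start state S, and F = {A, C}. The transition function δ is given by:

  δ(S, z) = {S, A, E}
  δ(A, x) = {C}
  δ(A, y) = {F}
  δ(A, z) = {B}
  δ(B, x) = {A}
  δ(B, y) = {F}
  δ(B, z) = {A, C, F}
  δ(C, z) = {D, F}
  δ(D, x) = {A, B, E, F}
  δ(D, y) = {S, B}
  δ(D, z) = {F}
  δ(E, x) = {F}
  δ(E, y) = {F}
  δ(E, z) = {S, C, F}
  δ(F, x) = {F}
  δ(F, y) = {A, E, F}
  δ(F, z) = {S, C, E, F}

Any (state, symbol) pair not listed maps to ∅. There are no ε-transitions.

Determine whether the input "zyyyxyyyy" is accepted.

Yes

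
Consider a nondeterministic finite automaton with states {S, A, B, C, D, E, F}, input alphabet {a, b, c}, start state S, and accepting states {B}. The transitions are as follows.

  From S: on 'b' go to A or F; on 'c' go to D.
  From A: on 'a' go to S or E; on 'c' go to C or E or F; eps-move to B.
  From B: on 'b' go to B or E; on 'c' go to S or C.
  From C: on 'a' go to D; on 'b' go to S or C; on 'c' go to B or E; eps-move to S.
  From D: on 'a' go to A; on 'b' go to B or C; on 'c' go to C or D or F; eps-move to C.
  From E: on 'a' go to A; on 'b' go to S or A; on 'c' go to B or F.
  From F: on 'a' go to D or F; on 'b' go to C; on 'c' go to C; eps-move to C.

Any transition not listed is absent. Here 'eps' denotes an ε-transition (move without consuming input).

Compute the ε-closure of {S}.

{S}

Begin with {S}.
No ε-moves leave this set, so the closure equals the set itself.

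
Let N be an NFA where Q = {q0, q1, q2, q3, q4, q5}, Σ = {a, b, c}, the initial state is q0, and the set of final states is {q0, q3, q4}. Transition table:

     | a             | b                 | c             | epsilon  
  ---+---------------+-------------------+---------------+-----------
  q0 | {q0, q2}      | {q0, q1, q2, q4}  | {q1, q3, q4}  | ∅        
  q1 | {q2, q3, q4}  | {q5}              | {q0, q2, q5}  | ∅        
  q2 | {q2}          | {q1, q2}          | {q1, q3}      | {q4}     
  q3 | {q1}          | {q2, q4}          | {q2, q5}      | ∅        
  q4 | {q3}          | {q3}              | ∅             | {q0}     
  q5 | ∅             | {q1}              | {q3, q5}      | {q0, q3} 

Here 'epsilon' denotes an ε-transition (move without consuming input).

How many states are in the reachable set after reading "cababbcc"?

6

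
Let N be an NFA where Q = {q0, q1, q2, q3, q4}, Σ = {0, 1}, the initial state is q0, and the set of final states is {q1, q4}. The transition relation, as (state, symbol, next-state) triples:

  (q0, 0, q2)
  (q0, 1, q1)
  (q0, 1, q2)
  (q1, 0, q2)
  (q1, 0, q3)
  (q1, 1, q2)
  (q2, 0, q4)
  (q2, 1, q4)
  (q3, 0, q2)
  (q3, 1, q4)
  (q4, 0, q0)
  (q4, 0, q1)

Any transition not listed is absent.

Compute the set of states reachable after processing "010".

Start in {q0}.
Read '0': {q0} → {q2}.
Read '1': {q2} → {q4}.
Read '0': {q4} → {q0, q1}.

{q0, q1}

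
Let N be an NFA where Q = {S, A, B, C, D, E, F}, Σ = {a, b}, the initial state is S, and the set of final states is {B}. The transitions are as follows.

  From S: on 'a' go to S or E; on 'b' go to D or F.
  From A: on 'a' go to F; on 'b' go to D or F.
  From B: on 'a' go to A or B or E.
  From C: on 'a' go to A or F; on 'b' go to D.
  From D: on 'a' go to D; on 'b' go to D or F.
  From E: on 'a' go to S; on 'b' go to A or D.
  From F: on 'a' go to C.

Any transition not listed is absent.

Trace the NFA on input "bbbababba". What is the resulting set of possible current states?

Start in {S}.
Read 'b': {S} → {D, F}.
Read 'b': {D, F} → {D, F}.
Read 'b': {D, F} → {D, F}.
Read 'a': {D, F} → {C, D}.
Read 'b': {C, D} → {D, F}.
Read 'a': {D, F} → {C, D}.
Read 'b': {C, D} → {D, F}.
Read 'b': {D, F} → {D, F}.
Read 'a': {D, F} → {C, D}.

{C, D}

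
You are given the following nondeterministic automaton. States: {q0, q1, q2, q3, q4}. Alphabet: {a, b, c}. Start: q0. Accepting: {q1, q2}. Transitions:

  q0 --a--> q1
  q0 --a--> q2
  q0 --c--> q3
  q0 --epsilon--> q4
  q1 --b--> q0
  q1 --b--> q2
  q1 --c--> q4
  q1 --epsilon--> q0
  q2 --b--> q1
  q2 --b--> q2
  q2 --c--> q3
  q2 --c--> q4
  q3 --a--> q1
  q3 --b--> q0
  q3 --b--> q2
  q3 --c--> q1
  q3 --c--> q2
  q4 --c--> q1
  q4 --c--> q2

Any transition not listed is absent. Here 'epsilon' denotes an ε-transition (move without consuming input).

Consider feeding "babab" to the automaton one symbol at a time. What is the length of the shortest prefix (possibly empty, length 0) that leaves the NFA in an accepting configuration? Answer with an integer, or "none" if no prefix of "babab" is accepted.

Start: ε-closure({q0}) = {q0, q4}.
Read 'b': q0→∅, q4→∅; now ∅.
The set is empty and remains empty for the remaining 4 symbols.
No reachable set along the way intersects F.

none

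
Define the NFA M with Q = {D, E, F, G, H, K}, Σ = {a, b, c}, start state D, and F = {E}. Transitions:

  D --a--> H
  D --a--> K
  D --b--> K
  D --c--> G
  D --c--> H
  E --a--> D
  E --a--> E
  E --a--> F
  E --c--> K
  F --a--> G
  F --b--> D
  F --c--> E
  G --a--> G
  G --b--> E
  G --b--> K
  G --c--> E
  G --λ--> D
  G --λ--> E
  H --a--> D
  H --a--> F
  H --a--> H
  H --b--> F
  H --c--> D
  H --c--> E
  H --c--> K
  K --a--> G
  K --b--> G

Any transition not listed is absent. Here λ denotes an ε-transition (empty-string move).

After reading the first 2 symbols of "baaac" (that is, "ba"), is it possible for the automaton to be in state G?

Yes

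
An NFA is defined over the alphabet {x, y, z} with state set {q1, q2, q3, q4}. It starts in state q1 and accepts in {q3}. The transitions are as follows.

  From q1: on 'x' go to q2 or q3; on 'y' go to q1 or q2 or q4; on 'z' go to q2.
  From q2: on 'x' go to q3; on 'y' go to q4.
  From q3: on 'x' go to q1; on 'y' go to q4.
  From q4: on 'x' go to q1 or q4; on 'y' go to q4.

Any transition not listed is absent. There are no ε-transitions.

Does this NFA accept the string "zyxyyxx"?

Start in {q1}.
Read 'z': {q1} → {q2}.
Read 'y': {q2} → {q4}.
Read 'x': {q4} → {q1, q4}.
Read 'y': {q1, q4} → {q1, q2, q4}.
Read 'y': {q1, q2, q4} → {q1, q2, q4}.
Read 'x': {q1, q2, q4} → {q1, q2, q3, q4}.
Read 'x': {q1, q2, q3, q4} → {q1, q2, q3, q4}.
The final set {q1, q2, q3, q4} contains the accepting state q3.

Yes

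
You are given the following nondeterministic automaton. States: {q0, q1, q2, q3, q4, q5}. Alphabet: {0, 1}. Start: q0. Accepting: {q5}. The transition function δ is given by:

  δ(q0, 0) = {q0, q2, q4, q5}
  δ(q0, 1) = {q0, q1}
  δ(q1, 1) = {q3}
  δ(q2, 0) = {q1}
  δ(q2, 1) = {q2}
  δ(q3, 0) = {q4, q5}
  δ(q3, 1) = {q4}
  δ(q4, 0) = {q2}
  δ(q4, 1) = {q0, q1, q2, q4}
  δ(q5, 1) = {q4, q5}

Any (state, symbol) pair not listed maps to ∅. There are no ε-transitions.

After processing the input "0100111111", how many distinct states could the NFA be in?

Start in {q0}.
Read '0': {q0} → {q0, q2, q4, q5}.
Read '1': {q0, q2, q4, q5} → {q0, q1, q2, q4, q5}.
Read '0': {q0, q1, q2, q4, q5} → {q0, q1, q2, q4, q5}.
Read '0': {q0, q1, q2, q4, q5} → {q0, q1, q2, q4, q5}.
Read '1': {q0, q1, q2, q4, q5} → {q0, q1, q2, q3, q4, q5}.
Read '1': {q0, q1, q2, q3, q4, q5} → {q0, q1, q2, q3, q4, q5}.
Read '1': {q0, q1, q2, q3, q4, q5} → {q0, q1, q2, q3, q4, q5}.
Read '1': {q0, q1, q2, q3, q4, q5} → {q0, q1, q2, q3, q4, q5}.
Read '1': {q0, q1, q2, q3, q4, q5} → {q0, q1, q2, q3, q4, q5}.
Read '1': {q0, q1, q2, q3, q4, q5} → {q0, q1, q2, q3, q4, q5}.
That set has 6 states.

6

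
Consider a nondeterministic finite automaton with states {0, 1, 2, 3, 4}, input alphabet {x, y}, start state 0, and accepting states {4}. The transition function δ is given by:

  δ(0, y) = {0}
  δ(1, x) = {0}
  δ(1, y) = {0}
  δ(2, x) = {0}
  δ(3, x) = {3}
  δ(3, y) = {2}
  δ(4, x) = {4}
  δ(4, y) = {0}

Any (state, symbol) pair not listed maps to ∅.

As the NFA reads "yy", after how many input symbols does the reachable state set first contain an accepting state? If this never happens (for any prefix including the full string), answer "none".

none

Start in {0}.
Read 'y': 0→{0}; now {0}.
Read 'y': 0→{0}; now {0}.
No reachable set along the way intersects F.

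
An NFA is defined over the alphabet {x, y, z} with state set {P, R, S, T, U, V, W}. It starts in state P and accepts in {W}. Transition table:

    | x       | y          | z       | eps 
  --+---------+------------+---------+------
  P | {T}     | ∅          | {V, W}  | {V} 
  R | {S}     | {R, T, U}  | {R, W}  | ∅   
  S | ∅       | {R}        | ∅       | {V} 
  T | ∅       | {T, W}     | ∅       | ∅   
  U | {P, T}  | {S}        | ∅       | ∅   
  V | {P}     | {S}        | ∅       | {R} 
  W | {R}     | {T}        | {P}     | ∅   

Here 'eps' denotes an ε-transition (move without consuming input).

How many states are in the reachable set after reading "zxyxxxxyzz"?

Start: ε-closure({P}) = {P, R, V}.
Read 'z': {P, R, V} → {R, V, W}.
Read 'x': {R, V, W} → {P, R, S, V}.
Read 'y': {P, R, S, V} → {R, S, T, U, V}.
Read 'x': {R, S, T, U, V} → {P, R, S, T, V}.
Read 'x': {P, R, S, T, V} → {P, R, S, T, V}.
Read 'x': {P, R, S, T, V} → {P, R, S, T, V}.
Read 'x': {P, R, S, T, V} → {P, R, S, T, V}.
Read 'y': {P, R, S, T, V} → {R, S, T, U, V, W}.
Read 'z': {R, S, T, U, V, W} → {P, R, V, W}.
Read 'z': {P, R, V, W} → {P, R, V, W}.
That set has 4 states.

4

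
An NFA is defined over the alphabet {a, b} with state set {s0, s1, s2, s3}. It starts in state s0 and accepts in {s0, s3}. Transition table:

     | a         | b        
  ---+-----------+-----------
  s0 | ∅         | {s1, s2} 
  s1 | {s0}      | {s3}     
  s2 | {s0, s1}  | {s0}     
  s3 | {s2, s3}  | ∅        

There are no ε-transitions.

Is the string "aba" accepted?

Start in {s0}.
Read 'a': s0→∅; now ∅.
The set is empty and remains empty for the remaining 2 symbols.
The final set ∅ contains no accepting state.

No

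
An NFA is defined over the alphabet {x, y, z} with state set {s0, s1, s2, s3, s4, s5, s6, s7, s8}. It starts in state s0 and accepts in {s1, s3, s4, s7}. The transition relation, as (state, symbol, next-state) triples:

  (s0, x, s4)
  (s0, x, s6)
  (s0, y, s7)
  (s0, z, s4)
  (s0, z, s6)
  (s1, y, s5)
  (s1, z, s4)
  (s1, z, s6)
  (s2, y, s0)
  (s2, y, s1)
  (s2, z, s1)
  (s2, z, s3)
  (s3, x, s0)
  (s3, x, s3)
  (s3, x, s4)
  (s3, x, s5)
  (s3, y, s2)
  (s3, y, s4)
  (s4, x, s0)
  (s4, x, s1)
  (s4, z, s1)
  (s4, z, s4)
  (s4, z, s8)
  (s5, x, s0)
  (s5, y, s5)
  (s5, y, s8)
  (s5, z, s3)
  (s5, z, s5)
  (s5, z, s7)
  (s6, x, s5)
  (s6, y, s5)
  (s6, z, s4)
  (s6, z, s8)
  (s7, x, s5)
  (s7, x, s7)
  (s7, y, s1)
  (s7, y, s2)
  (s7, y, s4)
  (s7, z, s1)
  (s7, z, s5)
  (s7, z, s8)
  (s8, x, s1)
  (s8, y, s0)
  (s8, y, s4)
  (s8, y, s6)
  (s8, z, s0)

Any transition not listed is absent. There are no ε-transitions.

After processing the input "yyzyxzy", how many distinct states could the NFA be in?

Start in {s0}.
Read 'y': s0→{s7}; now {s7}.
Read 'y': s7→{s1, s2, s4}; now {s1, s2, s4}.
Read 'z': s1→{s4, s6}, s2→{s1, s3}, s4→{s1, s4, s8}; now {s1, s3, s4, s6, s8}.
Read 'y': s1→{s5}, s3→{s2, s4}, s4→∅, s6→{s5}, s8→{s0, s4, s6}; now {s0, s2, s4, s5, s6}.
Read 'x': s0→{s4, s6}, s2→∅, s4→{s0, s1}, s5→{s0}, s6→{s5}; now {s0, s1, s4, s5, s6}.
Read 'z': s0→{s4, s6}, s1→{s4, s6}, s4→{s1, s4, s8}, s5→{s3, s5, s7}, s6→{s4, s8}; now {s1, s3, s4, s5, s6, s7, s8}.
Read 'y': s1→{s5}, s3→{s2, s4}, s4→∅, s5→{s5, s8}, s6→{s5}, s7→{s1, s2, s4}, s8→{s0, s4, s6}; now {s0, s1, s2, s4, s5, s6, s8}.
That set has 7 states.

7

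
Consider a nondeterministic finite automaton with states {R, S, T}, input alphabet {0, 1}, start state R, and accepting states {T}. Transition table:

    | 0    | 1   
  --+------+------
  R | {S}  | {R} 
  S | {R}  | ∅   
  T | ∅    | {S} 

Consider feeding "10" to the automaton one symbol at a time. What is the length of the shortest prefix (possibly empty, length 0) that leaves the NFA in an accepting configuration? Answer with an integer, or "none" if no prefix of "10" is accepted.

none

Start in {R}.
Read '1': {R} → {R}.
Read '0': {R} → {S}.
No reachable set along the way intersects F.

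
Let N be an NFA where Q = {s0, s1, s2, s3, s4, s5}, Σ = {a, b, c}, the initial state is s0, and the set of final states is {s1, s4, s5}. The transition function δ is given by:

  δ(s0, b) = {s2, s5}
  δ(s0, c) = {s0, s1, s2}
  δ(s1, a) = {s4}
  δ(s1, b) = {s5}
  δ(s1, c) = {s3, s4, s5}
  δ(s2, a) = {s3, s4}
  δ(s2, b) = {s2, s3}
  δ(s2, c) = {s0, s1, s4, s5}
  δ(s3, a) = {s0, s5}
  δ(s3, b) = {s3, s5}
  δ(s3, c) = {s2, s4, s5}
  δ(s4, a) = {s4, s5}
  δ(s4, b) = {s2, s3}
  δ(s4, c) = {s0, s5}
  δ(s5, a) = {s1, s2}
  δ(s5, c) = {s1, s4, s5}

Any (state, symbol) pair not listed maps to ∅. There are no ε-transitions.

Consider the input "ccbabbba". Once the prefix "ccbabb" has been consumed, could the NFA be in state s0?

Start in {s0}.
Read 'c': s0→{s0, s1, s2}; now {s0, s1, s2}.
Read 'c': s0→{s0, s1, s2}, s1→{s3, s4, s5}, s2→{s0, s1, s4, s5}; now {s0, s1, s2, s3, s4, s5}.
Read 'b': s0→{s2, s5}, s1→{s5}, s2→{s2, s3}, s3→{s3, s5}, s4→{s2, s3}, s5→∅; now {s2, s3, s5}.
Read 'a': s2→{s3, s4}, s3→{s0, s5}, s5→{s1, s2}; now {s0, s1, s2, s3, s4, s5}.
Read 'b': s0→{s2, s5}, s1→{s5}, s2→{s2, s3}, s3→{s3, s5}, s4→{s2, s3}, s5→∅; now {s2, s3, s5}.
Read 'b': s2→{s2, s3}, s3→{s3, s5}, s5→∅; now {s2, s3, s5}.
State s0 is not in {s2, s3, s5}.

No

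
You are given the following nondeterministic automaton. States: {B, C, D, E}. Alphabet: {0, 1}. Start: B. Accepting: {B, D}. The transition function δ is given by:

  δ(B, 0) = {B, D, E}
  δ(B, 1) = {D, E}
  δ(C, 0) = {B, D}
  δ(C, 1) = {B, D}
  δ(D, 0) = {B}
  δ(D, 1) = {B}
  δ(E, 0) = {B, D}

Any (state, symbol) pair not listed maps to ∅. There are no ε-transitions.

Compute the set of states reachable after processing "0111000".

{B, D, E}

Start in {B}.
Read '0': B→{B, D, E}; now {B, D, E}.
Read '1': B→{D, E}, D→{B}, E→∅; now {B, D, E}.
Read '1': B→{D, E}, D→{B}, E→∅; now {B, D, E}.
Read '1': B→{D, E}, D→{B}, E→∅; now {B, D, E}.
Read '0': B→{B, D, E}, D→{B}, E→{B, D}; now {B, D, E}.
Read '0': B→{B, D, E}, D→{B}, E→{B, D}; now {B, D, E}.
Read '0': B→{B, D, E}, D→{B}, E→{B, D}; now {B, D, E}.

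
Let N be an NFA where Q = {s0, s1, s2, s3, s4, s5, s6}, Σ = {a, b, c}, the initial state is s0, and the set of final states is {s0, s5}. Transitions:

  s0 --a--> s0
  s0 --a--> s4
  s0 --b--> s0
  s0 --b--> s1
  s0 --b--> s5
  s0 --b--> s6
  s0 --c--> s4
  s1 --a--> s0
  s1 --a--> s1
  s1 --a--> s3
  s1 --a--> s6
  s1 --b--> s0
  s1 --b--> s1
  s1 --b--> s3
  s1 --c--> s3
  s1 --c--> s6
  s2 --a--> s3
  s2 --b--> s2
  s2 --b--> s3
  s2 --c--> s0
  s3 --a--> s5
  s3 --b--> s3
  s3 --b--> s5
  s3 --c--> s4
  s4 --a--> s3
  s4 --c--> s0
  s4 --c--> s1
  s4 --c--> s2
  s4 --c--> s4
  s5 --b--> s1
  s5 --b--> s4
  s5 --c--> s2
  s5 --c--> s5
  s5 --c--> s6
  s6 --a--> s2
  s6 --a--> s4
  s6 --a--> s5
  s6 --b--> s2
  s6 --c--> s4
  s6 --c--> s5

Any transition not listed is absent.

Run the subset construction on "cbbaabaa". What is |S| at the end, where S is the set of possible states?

Start in {s0}.
Read 'c': {s0} → {s4}.
Read 'b': {s4} → ∅.
The set is empty and remains empty for the remaining 6 symbols.
That set has 0 states.

0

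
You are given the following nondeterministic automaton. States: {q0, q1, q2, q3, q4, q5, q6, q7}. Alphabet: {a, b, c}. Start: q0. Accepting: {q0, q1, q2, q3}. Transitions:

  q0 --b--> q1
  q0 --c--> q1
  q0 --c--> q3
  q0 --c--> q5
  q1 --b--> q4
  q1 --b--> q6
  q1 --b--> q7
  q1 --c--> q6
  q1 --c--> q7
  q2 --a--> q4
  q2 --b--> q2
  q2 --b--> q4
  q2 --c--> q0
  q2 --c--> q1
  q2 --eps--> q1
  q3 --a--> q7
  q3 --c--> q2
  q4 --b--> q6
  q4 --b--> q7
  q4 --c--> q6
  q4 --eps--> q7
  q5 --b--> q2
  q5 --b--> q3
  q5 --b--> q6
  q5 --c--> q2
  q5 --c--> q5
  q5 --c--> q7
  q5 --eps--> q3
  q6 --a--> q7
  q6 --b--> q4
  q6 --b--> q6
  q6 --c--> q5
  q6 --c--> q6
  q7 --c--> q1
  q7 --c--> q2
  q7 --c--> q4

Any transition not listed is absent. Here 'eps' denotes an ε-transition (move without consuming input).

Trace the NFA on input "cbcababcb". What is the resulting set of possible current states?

∅

Start in {q0}.
Read 'c': {q0} → {q1, q3, q5}.
Read 'b': {q1, q3, q5} → {q1, q2, q3, q4, q6, q7}.
Read 'c': {q1, q2, q3, q4, q6, q7} → {q0, q1, q2, q3, q4, q5, q6, q7}.
Read 'a': {q0, q1, q2, q3, q4, q5, q6, q7} → {q4, q7}.
Read 'b': {q4, q7} → {q6, q7}.
Read 'a': {q6, q7} → {q7}.
Read 'b': {q7} → ∅.
The set is empty and remains empty for the remaining 2 symbols.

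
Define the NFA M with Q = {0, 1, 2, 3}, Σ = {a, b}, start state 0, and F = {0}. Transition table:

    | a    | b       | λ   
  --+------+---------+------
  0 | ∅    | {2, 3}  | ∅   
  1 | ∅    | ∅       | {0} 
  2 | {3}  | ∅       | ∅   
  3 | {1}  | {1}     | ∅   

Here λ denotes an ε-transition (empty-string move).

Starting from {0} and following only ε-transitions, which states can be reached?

{0}

Begin with {0}.
No ε-moves leave this set, so the closure equals the set itself.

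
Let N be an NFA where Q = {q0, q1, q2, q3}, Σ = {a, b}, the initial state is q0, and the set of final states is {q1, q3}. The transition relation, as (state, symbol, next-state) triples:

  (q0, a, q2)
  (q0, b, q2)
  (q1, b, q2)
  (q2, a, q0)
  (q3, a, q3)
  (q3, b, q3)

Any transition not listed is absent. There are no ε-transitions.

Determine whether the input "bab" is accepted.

No

Start in {q0}.
Read 'b': {q0} → {q2}.
Read 'a': {q2} → {q0}.
Read 'b': {q0} → {q2}.
The final set {q2} contains no accepting state.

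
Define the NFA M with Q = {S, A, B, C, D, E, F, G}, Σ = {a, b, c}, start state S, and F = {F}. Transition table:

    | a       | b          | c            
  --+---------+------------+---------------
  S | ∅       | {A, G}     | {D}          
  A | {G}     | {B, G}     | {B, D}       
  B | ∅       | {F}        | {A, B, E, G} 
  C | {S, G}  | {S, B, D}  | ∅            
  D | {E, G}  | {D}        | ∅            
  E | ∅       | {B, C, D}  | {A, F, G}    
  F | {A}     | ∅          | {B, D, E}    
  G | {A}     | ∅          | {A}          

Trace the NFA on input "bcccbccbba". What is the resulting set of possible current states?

Start in {S}.
Read 'b': {S} → {A, G}.
Read 'c': {A, G} → {A, B, D}.
Read 'c': {A, B, D} → {A, B, D, E, G}.
Read 'c': {A, B, D, E, G} → {A, B, D, E, F, G}.
Read 'b': {A, B, D, E, F, G} → {B, C, D, F, G}.
Read 'c': {B, C, D, F, G} → {A, B, D, E, G}.
Read 'c': {A, B, D, E, G} → {A, B, D, E, F, G}.
Read 'b': {A, B, D, E, F, G} → {B, C, D, F, G}.
Read 'b': {B, C, D, F, G} → {S, B, D, F}.
Read 'a': {S, B, D, F} → {A, E, G}.

{A, E, G}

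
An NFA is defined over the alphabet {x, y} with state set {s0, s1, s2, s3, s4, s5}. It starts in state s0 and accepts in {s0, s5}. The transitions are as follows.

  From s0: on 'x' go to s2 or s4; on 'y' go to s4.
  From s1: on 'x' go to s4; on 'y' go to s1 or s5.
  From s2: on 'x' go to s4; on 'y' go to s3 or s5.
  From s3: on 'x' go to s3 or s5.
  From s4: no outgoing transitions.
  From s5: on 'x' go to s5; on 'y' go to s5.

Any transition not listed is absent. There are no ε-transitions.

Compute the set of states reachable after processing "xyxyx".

Start in {s0}.
Read 'x': s0→{s2, s4}; now {s2, s4}.
Read 'y': s2→{s3, s5}, s4→∅; now {s3, s5}.
Read 'x': s3→{s3, s5}, s5→{s5}; now {s3, s5}.
Read 'y': s3→∅, s5→{s5}; now {s5}.
Read 'x': s5→{s5}; now {s5}.

{s5}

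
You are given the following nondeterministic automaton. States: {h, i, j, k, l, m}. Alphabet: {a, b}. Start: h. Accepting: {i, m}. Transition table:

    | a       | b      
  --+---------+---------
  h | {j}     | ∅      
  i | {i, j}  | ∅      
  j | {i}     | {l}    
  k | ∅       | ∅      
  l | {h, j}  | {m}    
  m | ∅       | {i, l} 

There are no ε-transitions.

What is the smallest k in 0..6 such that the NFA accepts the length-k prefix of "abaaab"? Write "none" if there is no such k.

4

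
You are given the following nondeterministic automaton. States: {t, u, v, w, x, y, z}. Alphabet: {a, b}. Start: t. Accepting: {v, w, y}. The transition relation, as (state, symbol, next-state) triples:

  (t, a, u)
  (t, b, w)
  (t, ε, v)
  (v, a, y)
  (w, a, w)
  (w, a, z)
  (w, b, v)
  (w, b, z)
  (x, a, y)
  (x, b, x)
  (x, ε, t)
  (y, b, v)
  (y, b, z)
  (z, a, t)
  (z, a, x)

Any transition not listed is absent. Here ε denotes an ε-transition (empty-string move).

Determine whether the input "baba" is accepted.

Start: ε-closure({t}) = {t, v}.
Read 'b': {t, v} → {w}.
Read 'a': {w} → {w, z}.
Read 'b': {w, z} → {v, z}.
Read 'a': {v, z} → {t, v, x, y}.
The final set {t, v, x, y} contains the accepting states v, y.

Yes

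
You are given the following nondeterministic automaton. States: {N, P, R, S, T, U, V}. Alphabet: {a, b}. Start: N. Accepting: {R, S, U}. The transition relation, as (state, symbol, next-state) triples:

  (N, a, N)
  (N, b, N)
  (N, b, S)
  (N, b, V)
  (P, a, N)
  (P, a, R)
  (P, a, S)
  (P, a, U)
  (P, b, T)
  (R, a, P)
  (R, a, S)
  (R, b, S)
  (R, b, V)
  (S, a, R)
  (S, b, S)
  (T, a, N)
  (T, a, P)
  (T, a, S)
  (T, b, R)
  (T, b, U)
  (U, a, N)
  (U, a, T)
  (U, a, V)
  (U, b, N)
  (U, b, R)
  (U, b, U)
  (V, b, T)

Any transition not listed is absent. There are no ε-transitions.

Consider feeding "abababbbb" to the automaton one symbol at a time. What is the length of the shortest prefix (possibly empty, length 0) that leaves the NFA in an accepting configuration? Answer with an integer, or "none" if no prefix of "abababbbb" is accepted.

2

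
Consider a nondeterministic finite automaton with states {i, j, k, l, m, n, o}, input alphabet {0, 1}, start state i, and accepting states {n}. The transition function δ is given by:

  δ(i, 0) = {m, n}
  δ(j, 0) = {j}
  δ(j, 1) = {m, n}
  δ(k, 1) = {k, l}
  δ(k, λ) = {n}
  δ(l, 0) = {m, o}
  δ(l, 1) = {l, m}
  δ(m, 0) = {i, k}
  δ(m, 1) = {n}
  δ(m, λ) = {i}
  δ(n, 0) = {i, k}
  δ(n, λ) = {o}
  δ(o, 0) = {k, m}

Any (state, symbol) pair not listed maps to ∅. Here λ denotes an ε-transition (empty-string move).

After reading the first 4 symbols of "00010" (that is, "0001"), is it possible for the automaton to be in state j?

Start in {i}.
Read '0': {i} → {i, m, n, o}.
Read '0': {i, m, n, o} → {i, k, m, n, o}.
Read '0': {i, k, m, n, o} → {i, k, m, n, o}.
Read '1': {i, k, m, n, o} → {k, l, n, o}.
State j is not in {k, l, n, o}.

No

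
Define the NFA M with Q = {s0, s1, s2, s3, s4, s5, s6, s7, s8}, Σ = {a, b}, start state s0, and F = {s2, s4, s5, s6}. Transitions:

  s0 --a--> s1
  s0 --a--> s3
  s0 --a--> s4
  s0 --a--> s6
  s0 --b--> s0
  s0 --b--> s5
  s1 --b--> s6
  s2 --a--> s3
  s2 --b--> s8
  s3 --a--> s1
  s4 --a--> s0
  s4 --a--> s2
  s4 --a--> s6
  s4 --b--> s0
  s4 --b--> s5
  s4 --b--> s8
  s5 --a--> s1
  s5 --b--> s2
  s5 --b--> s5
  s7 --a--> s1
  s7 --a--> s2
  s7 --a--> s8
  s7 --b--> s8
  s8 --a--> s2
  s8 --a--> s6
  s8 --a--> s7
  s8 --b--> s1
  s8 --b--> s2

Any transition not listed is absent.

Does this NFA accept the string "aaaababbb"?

Start in {s0}.
Read 'a': {s0} → {s1, s3, s4, s6}.
Read 'a': {s1, s3, s4, s6} → {s0, s1, s2, s6}.
Read 'a': {s0, s1, s2, s6} → {s1, s3, s4, s6}.
Read 'a': {s1, s3, s4, s6} → {s0, s1, s2, s6}.
Read 'b': {s0, s1, s2, s6} → {s0, s5, s6, s8}.
Read 'a': {s0, s5, s6, s8} → {s1, s2, s3, s4, s6, s7}.
Read 'b': {s1, s2, s3, s4, s6, s7} → {s0, s5, s6, s8}.
Read 'b': {s0, s5, s6, s8} → {s0, s1, s2, s5}.
Read 'b': {s0, s1, s2, s5} → {s0, s2, s5, s6, s8}.
The final set {s0, s2, s5, s6, s8} contains the accepting states s2, s5, s6.

Yes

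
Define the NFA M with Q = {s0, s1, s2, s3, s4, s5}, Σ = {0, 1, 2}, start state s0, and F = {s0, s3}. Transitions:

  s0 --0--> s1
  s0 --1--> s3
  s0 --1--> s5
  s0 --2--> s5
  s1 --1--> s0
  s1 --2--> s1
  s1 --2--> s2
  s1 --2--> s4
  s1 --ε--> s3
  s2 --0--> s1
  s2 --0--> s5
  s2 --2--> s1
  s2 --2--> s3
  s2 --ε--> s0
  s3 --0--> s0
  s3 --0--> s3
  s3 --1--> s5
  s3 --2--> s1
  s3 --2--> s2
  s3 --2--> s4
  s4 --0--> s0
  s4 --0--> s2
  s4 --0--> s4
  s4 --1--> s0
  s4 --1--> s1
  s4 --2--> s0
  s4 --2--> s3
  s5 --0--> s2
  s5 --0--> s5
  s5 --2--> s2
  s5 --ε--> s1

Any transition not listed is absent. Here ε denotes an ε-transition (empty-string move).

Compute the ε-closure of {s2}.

{s0, s2}

Begin with {s2}.
ε-move s2 → s0; add s0.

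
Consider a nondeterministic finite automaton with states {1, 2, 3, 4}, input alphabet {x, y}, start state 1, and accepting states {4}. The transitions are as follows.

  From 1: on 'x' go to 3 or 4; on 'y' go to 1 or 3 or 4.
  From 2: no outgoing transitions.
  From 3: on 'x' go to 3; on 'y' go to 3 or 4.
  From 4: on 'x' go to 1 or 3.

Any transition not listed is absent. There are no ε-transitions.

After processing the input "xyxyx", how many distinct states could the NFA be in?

Start in {1}.
Read 'x': {1} → {3, 4}.
Read 'y': {3, 4} → {3, 4}.
Read 'x': {3, 4} → {1, 3}.
Read 'y': {1, 3} → {1, 3, 4}.
Read 'x': {1, 3, 4} → {1, 3, 4}.
That set has 3 states.

3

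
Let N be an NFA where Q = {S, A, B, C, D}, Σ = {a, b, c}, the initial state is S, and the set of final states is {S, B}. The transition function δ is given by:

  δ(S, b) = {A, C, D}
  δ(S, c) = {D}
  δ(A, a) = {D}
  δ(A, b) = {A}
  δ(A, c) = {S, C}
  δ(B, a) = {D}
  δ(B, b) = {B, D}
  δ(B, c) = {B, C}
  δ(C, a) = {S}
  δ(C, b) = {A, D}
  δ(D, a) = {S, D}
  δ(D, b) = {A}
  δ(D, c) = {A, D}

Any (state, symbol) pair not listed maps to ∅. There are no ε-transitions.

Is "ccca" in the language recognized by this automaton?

Start in {S}.
Read 'c': S→{D}; now {D}.
Read 'c': D→{A, D}; now {A, D}.
Read 'c': A→{S, C}, D→{A, D}; now {S, A, C, D}.
Read 'a': S→∅, A→{D}, C→{S}, D→{S, D}; now {S, D}.
The final set {S, D} contains the accepting state S.

Yes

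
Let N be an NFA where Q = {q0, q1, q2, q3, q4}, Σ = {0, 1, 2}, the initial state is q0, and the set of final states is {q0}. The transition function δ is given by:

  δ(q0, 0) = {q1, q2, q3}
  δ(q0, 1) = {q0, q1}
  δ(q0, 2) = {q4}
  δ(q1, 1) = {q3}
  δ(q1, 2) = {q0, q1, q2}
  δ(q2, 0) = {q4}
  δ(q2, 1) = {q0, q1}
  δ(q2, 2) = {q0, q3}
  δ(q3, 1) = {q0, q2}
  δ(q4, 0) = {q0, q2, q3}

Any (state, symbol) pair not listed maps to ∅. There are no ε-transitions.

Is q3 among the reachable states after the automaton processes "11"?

Start in {q0}.
Read '1': {q0} → {q0, q1}.
Read '1': {q0, q1} → {q0, q1, q3}.
State q3 is in {q0, q1, q3}.

Yes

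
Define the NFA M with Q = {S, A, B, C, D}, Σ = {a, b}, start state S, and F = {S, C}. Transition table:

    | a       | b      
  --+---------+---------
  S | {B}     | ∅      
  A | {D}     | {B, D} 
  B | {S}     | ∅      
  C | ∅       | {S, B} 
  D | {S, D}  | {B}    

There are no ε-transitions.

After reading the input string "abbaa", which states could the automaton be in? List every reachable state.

∅

Start in {S}.
Read 'a': {S} → {B}.
Read 'b': {B} → ∅.
The set is empty and remains empty for the remaining 3 symbols.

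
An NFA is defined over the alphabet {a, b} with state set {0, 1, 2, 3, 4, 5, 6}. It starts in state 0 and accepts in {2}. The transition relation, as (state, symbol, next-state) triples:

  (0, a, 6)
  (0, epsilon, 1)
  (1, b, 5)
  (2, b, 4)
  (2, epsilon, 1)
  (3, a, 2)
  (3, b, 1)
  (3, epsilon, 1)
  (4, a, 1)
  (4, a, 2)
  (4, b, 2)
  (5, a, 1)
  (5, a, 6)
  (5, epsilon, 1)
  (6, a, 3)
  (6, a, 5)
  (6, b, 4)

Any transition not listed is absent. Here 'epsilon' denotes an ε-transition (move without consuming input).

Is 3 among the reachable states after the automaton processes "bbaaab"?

No

Start: ε-closure({0}) = {0, 1}.
Read 'b': 0→∅, 1→{5}; union {5}; ε-closure = {1, 5}.
Read 'b': 1→{5}, 5→∅; union {5}; ε-closure = {1, 5}.
Read 'a': 1→∅, 5→{1, 6}; now {1, 6}.
Read 'a': 1→∅, 6→{3, 5}; union {3, 5}; ε-closure = {1, 3, 5}.
Read 'a': 1→∅, 3→{2}, 5→{1, 6}; now {1, 2, 6}.
Read 'b': 1→{5}, 2→{4}, 6→{4}; union {4, 5}; ε-closure = {1, 4, 5}.
State 3 is not in {1, 4, 5}.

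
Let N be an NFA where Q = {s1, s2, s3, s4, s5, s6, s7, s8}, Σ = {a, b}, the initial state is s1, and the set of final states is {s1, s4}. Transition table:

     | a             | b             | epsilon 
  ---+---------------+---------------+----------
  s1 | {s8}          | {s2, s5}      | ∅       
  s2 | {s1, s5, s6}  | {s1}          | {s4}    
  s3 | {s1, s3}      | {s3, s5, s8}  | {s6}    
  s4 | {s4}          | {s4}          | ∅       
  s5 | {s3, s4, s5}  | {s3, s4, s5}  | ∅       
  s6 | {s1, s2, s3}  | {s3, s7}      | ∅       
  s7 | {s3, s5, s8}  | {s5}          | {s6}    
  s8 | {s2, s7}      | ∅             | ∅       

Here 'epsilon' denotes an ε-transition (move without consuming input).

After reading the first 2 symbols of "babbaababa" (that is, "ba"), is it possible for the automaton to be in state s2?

No

Start in {s1}.
Read 'b': s1→{s2, s5}; union {s2, s5}; ε-closure = {s2, s4, s5}.
Read 'a': s2→{s1, s5, s6}, s4→{s4}, s5→{s3, s4, s5}; now {s1, s3, s4, s5, s6}.
State s2 is not in {s1, s3, s4, s5, s6}.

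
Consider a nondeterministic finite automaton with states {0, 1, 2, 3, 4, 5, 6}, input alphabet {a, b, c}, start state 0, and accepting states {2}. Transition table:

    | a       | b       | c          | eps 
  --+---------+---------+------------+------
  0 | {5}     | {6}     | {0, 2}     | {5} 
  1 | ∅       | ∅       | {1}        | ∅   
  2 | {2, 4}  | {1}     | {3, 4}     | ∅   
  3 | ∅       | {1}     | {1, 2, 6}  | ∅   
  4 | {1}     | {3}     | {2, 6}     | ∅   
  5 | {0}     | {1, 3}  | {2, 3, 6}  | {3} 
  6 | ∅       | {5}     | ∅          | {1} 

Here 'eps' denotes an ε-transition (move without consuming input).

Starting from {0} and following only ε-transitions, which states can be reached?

Begin with {0}.
ε-move 0 → 5; add 5.
ε-move 5 → 3; add 3.

{0, 3, 5}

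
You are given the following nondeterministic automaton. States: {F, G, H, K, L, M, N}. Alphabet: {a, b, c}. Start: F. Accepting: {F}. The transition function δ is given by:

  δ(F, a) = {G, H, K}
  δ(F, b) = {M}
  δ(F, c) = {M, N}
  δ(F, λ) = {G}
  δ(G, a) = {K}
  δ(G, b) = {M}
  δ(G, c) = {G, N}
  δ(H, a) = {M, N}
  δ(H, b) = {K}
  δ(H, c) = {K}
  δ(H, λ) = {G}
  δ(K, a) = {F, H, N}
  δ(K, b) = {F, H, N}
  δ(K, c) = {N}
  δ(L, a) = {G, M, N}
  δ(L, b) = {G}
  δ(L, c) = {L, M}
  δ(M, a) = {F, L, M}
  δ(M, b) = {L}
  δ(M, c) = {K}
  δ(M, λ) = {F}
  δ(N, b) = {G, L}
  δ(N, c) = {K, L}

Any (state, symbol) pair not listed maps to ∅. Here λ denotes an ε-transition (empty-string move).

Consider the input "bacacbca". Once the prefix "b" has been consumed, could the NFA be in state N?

Start: ε-closure({F}) = {F, G}.
Read 'b': F→{M}, G→{M}; union {M}; ε-closure = {F, G, M}.
State N is not in {F, G, M}.

No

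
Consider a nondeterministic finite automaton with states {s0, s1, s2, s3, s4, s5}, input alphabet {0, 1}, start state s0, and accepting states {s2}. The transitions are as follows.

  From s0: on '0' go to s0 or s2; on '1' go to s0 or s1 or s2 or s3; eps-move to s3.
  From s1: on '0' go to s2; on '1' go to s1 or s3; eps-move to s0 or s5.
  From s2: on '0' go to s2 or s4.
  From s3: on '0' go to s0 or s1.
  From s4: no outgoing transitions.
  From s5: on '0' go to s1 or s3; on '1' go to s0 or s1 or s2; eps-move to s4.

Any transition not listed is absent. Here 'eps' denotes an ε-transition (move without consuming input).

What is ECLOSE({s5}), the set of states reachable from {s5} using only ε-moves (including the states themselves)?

{s4, s5}

Begin with {s5}.
ε-move s5 → s4; add s4.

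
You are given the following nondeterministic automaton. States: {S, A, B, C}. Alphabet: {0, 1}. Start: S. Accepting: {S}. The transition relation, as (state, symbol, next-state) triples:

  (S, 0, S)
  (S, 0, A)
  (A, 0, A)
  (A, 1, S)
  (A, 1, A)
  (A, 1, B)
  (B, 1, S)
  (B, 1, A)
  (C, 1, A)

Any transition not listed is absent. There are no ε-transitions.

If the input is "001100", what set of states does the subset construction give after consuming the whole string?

Start in {S}.
Read '0': {S} → {S, A}.
Read '0': {S, A} → {S, A}.
Read '1': {S, A} → {S, A, B}.
Read '1': {S, A, B} → {S, A, B}.
Read '0': {S, A, B} → {S, A}.
Read '0': {S, A} → {S, A}.

{S, A}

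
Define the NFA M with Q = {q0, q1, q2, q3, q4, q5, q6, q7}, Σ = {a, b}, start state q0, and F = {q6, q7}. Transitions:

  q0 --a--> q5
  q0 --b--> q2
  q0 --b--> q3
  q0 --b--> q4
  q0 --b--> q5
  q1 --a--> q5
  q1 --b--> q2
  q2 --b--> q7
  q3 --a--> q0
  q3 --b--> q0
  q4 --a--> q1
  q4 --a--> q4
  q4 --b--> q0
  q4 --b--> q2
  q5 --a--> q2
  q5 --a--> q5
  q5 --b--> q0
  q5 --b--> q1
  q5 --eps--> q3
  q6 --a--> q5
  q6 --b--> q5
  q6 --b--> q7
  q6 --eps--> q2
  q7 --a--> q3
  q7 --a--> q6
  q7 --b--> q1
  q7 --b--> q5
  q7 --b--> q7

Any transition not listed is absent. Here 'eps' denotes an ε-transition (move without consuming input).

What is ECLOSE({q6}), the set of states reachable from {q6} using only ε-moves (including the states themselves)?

{q2, q6}

Begin with {q6}.
ε-move q6 → q2; add q2.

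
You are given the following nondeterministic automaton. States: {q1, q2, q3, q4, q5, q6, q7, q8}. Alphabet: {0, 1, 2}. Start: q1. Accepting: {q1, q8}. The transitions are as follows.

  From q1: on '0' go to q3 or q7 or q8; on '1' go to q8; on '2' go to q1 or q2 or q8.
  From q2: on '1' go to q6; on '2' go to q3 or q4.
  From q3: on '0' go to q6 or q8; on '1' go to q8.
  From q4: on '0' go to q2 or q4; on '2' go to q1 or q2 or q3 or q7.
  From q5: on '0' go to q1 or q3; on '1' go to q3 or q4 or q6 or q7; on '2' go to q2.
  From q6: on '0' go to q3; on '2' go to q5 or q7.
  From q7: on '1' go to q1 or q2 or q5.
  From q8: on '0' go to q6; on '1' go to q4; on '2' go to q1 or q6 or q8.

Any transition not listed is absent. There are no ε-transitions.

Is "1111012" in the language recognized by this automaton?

No

Start in {q1}.
Read '1': {q1} → {q8}.
Read '1': {q8} → {q4}.
Read '1': {q4} → ∅.
The set is empty and remains empty for the remaining 4 symbols.
The final set ∅ contains no accepting state.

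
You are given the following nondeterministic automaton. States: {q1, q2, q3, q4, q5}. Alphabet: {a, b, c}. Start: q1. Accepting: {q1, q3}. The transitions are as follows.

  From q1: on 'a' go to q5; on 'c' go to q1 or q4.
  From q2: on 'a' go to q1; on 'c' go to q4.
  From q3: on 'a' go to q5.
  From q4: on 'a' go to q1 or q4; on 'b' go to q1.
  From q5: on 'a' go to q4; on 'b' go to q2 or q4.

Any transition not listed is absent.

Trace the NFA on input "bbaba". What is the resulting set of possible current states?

∅

Start in {q1}.
Read 'b': q1→∅; now ∅.
The set is empty and remains empty for the remaining 4 symbols.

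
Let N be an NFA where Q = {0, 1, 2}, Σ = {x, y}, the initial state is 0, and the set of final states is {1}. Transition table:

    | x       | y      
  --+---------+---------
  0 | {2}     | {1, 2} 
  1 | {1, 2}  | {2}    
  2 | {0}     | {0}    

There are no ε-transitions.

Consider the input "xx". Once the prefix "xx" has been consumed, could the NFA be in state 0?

Start in {0}.
Read 'x': {0} → {2}.
Read 'x': {2} → {0}.
State 0 is in {0}.

Yes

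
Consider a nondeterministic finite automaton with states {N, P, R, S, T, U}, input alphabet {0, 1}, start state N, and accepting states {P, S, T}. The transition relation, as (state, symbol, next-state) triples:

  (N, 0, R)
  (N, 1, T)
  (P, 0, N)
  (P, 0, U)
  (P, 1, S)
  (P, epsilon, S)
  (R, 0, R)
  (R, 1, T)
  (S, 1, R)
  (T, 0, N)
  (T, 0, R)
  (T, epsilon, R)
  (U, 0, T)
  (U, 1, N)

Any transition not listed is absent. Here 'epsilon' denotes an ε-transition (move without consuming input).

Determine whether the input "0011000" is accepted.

No

Start in {N}.
Read '0': {N} → {R}.
Read '0': {R} → {R}.
Read '1': {R} → {R, T}.
Read '1': {R, T} → {R, T}.
Read '0': {R, T} → {N, R}.
Read '0': {N, R} → {R}.
Read '0': {R} → {R}.
The final set {R} contains no accepting state.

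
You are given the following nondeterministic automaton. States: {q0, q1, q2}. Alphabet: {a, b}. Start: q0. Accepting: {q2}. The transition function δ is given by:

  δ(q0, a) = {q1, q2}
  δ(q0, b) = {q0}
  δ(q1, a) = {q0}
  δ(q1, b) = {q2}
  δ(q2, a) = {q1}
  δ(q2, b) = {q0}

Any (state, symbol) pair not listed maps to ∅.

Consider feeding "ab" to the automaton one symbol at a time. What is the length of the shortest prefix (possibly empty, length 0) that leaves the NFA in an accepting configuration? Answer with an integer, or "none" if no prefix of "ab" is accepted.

Start in {q0}.
Read 'a': {q0} → {q1, q2}.
None of the earlier sets intersect F, but {q1, q2} does.

1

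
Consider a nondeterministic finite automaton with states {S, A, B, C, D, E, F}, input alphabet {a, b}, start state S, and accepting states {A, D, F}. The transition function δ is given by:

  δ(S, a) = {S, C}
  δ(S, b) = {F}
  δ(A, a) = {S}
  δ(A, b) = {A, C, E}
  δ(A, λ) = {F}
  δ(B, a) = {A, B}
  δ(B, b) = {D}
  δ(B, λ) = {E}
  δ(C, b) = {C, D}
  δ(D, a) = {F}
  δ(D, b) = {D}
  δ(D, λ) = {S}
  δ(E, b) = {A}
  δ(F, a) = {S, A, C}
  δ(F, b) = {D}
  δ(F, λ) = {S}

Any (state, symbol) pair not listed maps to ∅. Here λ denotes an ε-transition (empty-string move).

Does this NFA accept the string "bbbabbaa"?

Start in {S}.
Read 'b': {S} → {S, F}.
Read 'b': {S, F} → {S, D, F}.
Read 'b': {S, D, F} → {S, D, F}.
Read 'a': {S, D, F} → {S, A, C, F}.
Read 'b': {S, A, C, F} → {S, A, C, D, E, F}.
Read 'b': {S, A, C, D, E, F} → {S, A, C, D, E, F}.
Read 'a': {S, A, C, D, E, F} → {S, A, C, F}.
Read 'a': {S, A, C, F} → {S, A, C, F}.
The final set {S, A, C, F} contains the accepting states A, F.

Yes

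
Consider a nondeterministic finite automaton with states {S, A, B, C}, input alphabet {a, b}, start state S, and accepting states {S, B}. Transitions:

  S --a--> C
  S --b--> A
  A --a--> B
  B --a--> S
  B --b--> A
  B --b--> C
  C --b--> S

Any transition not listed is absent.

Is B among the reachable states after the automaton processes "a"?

Start in {S}.
Read 'a': S→{C}; now {C}.
State B is not in {C}.

No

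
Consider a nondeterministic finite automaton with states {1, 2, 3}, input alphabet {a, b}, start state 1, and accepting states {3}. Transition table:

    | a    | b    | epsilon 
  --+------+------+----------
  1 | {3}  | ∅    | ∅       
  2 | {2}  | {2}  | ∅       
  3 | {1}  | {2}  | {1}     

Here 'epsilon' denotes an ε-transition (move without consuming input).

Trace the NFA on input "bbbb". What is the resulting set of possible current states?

∅

Start in {1}.
Read 'b': 1→∅; now ∅.
The set is empty and remains empty for the remaining 3 symbols.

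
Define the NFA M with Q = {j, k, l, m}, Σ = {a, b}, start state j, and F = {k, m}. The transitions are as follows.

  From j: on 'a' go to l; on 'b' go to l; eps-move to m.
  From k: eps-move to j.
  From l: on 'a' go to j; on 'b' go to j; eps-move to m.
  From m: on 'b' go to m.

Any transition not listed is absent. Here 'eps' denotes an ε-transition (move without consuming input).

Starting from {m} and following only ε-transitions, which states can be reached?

Begin with {m}.
No ε-moves leave this set, so the closure equals the set itself.

{m}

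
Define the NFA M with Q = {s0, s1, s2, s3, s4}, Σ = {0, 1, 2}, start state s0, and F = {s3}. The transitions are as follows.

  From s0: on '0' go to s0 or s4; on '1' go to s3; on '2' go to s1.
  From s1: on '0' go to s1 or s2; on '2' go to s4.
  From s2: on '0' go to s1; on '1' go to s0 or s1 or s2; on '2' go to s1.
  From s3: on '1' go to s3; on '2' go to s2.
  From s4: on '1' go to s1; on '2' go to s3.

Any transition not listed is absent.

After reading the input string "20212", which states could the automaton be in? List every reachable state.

{s4}

Start in {s0}.
Read '2': s0→{s1}; now {s1}.
Read '0': s1→{s1, s2}; now {s1, s2}.
Read '2': s1→{s4}, s2→{s1}; now {s1, s4}.
Read '1': s1→∅, s4→{s1}; now {s1}.
Read '2': s1→{s4}; now {s4}.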